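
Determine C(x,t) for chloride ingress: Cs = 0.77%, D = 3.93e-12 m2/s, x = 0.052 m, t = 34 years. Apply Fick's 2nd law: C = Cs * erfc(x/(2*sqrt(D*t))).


t_seconds = 34 * 365.25 * 24 * 3600 = 1072958400.0 s
arg = 0.052 / (2 * sqrt(3.93e-12 * 1072958400.0))
= 0.4004
erfc(0.4004) = 0.5712
C = 0.77 * 0.5712 = 0.4398%

0.4398


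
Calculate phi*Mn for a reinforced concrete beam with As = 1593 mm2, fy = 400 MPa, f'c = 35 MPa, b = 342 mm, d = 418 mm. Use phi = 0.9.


a = As * fy / (0.85 * f'c * b)
= 1593 * 400 / (0.85 * 35 * 342)
= 62.6272 mm
Mn = As * fy * (d - a/2) / 10^6
= 246.3966 kN-m
phi*Mn = 0.9 * 246.3966 = 221.76 kN-m

221.76


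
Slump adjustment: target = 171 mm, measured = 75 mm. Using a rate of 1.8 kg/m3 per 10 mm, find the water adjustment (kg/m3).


Difference = 171 - 75 = 96 mm
Water adjustment = 96 * 1.8 / 10 = 17.3 kg/m3

17.3


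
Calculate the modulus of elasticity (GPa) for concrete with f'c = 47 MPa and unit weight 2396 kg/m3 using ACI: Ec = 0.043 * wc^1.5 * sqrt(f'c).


Ec = 0.043 * 2396^1.5 * sqrt(47) / 1000
= 34.57 GPa

34.57


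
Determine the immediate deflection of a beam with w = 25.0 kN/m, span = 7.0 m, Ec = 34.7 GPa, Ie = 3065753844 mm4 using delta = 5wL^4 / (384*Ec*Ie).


Convert: L = 7.0 m = 7000 mm, Ec = 34.7 GPa = 34700 MPa
delta = 5 * 25.0 * 7000^4 / (384 * 34700 * 3065753844)
= 7.35 mm

7.35


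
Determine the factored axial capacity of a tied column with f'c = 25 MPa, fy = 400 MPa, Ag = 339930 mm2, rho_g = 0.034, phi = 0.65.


Ast = rho * Ag = 0.034 * 339930 = 11557.62 mm2
phi*Pn = 0.65 * 0.80 * (0.85 * 25 * (339930 - 11557.62) + 400 * 11557.62) / 1000
= 6032.5 kN

6032.5


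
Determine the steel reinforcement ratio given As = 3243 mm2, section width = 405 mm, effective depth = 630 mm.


rho = As / (b * d)
= 3243 / (405 * 630)
= 0.0127

0.0127


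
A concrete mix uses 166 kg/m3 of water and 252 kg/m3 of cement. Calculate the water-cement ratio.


w/c = water / cement
w/c = 166 / 252 = 0.659

0.659


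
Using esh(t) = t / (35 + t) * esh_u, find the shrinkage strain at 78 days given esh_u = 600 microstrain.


esh(78) = 78 / (35 + 78) * 600
= 78 / 113 * 600
= 414.2 microstrain

414.2


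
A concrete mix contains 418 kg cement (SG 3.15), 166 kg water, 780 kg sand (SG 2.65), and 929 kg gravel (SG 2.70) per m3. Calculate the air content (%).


Vol cement = 418 / (3.15 * 1000) = 0.132698 m3
Vol water = 166 / 1000 = 0.166 m3
Vol sand = 780 / (2.65 * 1000) = 0.29434 m3
Vol gravel = 929 / (2.70 * 1000) = 0.344074 m3
Total solid + water volume = 0.937112 m3
Air = (1 - 0.937112) * 100 = 6.29%

6.29


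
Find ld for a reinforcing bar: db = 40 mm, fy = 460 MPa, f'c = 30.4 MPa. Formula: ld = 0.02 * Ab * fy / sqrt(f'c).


Ab = pi * 40^2 / 4 = 1256.637 mm2
ld = 0.02 * 1256.637 * 460 / sqrt(30.4)
= 2096.8 mm

2096.8


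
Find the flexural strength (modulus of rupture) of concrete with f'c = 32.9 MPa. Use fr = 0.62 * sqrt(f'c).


fr = 0.62 * sqrt(32.9)
= 3.556 MPa

3.556


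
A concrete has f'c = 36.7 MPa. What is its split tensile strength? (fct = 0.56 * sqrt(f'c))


fct = 0.56 * sqrt(36.7)
= 0.56 * 6.058
= 3.393 MPa

3.393


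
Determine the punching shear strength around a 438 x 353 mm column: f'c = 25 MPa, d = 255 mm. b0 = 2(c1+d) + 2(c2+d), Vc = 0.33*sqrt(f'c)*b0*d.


b0 = 2*(438 + 255) + 2*(353 + 255) = 2602 mm
Vc = 0.33 * sqrt(25) * 2602 * 255 / 1000
= 1094.79 kN

1094.79


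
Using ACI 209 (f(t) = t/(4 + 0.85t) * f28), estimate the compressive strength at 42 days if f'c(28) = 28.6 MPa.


f(42) = 42 / (4 + 0.85 * 42) * 28.6
= 42 / 39.7 * 28.6
= 30.26 MPa

30.26


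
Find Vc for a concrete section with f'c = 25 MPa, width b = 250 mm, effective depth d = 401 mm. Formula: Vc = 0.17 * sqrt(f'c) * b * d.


Vc = 0.17 * sqrt(25) * 250 * 401 / 1000
= 85.21 kN

85.21


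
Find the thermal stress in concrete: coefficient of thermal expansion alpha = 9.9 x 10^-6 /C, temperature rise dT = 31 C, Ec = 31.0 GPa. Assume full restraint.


sigma = alpha * dT * Ec
= 9.9e-6 * 31 * 31.0 * 1000
= 9.514 MPa

9.514


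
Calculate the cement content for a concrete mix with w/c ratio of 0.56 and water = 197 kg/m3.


Cement = water / (w/c)
= 197 / 0.56
= 351.8 kg/m3

351.8


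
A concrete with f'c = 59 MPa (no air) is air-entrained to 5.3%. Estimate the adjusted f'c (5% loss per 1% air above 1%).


Strength loss = (5.3 - 1) * 5 = 21.5%
f'c = 59 * (1 - 21.5/100)
= 46.32 MPa

46.32


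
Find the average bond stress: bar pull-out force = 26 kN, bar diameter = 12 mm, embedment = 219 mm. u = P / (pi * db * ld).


u = P / (pi * db * ld)
= 26 * 1000 / (pi * 12 * 219)
= 3.149 MPa

3.149


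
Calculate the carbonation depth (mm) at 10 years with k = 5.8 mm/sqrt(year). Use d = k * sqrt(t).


depth = k * sqrt(t)
= 5.8 * sqrt(10)
= 18.34 mm

18.34


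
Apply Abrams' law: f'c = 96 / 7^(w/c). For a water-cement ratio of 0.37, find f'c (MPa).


f'c = 96 / 7^0.37
= 96 / 2.054
= 46.73 MPa

46.73


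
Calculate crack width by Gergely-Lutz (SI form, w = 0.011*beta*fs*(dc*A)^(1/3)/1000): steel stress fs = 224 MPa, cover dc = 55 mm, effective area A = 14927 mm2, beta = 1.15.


w = 0.011 * beta * fs * (dc * A)^(1/3) / 1000
= 0.011 * 1.15 * 224 * (55 * 14927)^(1/3) / 1000
= 0.265 mm

0.265


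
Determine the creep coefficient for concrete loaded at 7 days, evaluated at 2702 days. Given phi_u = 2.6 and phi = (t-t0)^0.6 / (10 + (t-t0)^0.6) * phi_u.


dt = 2702 - 7 = 2695
phi = 2695^0.6 / (10 + 2695^0.6) * 2.6
= 2.391

2.391


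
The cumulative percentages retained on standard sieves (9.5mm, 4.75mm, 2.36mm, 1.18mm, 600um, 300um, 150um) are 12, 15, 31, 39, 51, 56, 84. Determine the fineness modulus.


FM = sum(cumulative % retained) / 100
= 288 / 100
= 2.88

2.88


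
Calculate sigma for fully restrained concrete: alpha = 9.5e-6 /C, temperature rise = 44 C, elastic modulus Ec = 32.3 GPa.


sigma = alpha * dT * Ec
= 9.5e-6 * 44 * 32.3 * 1000
= 13.501 MPa

13.501


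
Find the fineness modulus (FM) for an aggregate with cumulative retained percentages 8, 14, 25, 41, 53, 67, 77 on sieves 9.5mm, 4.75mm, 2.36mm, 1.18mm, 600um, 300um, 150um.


FM = sum(cumulative % retained) / 100
= 285 / 100
= 2.85

2.85


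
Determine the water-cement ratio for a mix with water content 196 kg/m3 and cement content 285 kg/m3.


w/c = water / cement
w/c = 196 / 285 = 0.688

0.688


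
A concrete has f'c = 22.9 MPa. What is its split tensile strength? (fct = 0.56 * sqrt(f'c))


fct = 0.56 * sqrt(22.9)
= 0.56 * 4.785
= 2.68 MPa

2.68


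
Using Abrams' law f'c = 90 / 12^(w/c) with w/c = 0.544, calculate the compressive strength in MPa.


f'c = 90 / 12^0.544
= 90 / 3.864
= 23.29 MPa

23.29


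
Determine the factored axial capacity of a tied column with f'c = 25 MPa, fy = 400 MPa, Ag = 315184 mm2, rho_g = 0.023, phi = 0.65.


Ast = rho * Ag = 0.023 * 315184 = 7249.232 mm2
phi*Pn = 0.65 * 0.80 * (0.85 * 25 * (315184 - 7249.232) + 400 * 7249.232) / 1000
= 4910.52 kN

4910.52


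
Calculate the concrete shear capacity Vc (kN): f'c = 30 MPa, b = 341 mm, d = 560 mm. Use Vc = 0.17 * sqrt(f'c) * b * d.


Vc = 0.17 * sqrt(30) * 341 * 560 / 1000
= 177.81 kN

177.81


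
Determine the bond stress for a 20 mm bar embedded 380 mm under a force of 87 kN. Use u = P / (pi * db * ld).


u = P / (pi * db * ld)
= 87 * 1000 / (pi * 20 * 380)
= 3.644 MPa

3.644


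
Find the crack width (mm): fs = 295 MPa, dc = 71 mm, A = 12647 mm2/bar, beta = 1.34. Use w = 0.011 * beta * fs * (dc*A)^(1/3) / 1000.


w = 0.011 * beta * fs * (dc * A)^(1/3) / 1000
= 0.011 * 1.34 * 295 * (71 * 12647)^(1/3) / 1000
= 0.42 mm

0.42


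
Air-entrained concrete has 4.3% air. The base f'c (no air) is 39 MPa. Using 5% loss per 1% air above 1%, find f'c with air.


Strength loss = (4.3 - 1) * 5 = 16.5%
f'c = 39 * (1 - 16.5/100)
= 32.56 MPa

32.56


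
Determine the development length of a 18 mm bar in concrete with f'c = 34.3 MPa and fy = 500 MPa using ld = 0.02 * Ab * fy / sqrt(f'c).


Ab = pi * 18^2 / 4 = 254.469 mm2
ld = 0.02 * 254.469 * 500 / sqrt(34.3)
= 434.5 mm

434.5


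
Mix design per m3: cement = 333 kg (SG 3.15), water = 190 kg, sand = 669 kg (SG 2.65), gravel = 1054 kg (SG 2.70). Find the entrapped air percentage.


Vol cement = 333 / (3.15 * 1000) = 0.105714 m3
Vol water = 190 / 1000 = 0.19 m3
Vol sand = 669 / (2.65 * 1000) = 0.252453 m3
Vol gravel = 1054 / (2.70 * 1000) = 0.39037 m3
Total solid + water volume = 0.938537 m3
Air = (1 - 0.938537) * 100 = 6.15%

6.15


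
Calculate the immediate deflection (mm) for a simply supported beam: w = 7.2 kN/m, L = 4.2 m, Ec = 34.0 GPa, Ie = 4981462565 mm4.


Convert: L = 4.2 m = 4200 mm, Ec = 34.0 GPa = 34000 MPa
delta = 5 * 7.2 * 4200^4 / (384 * 34000 * 4981462565)
= 0.17 mm

0.17


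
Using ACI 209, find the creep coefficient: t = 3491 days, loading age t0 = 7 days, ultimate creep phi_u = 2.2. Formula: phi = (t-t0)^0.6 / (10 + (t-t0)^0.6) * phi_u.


dt = 3491 - 7 = 3484
phi = 3484^0.6 / (10 + 3484^0.6) * 2.2
= 2.047

2.047


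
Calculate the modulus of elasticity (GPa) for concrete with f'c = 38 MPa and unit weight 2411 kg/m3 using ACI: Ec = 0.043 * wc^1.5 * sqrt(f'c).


Ec = 0.043 * 2411^1.5 * sqrt(38) / 1000
= 31.38 GPa

31.38


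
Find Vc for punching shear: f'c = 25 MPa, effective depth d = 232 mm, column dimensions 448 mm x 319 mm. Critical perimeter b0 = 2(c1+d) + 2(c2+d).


b0 = 2*(448 + 232) + 2*(319 + 232) = 2462 mm
Vc = 0.33 * sqrt(25) * 2462 * 232 / 1000
= 942.45 kN

942.45


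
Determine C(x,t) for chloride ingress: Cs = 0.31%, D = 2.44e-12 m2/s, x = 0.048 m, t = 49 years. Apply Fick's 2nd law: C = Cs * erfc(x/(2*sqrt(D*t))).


t_seconds = 49 * 365.25 * 24 * 3600 = 1546322400.0 s
arg = 0.048 / (2 * sqrt(2.44e-12 * 1546322400.0))
= 0.3907
erfc(0.3907) = 0.5806
C = 0.31 * 0.5806 = 0.18%

0.18


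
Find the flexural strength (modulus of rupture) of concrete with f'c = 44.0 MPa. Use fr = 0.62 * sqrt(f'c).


fr = 0.62 * sqrt(44.0)
= 4.113 MPa

4.113


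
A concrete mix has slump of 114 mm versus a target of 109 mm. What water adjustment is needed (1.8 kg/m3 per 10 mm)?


Difference = 109 - 114 = -5 mm
Water adjustment = -5 * 1.8 / 10 = -0.9 kg/m3

-0.9


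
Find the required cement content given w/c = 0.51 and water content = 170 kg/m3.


Cement = water / (w/c)
= 170 / 0.51
= 333.3 kg/m3

333.3


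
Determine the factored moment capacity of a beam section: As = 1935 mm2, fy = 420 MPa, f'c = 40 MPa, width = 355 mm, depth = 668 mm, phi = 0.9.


a = As * fy / (0.85 * f'c * b)
= 1935 * 420 / (0.85 * 40 * 355)
= 67.3322 mm
Mn = As * fy * (d - a/2) / 10^6
= 515.5231 kN-m
phi*Mn = 0.9 * 515.5231 = 463.97 kN-m

463.97


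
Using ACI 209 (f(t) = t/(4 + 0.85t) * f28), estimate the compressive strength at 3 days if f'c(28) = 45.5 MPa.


f(3) = 3 / (4 + 0.85 * 3) * 45.5
= 3 / 6.55 * 45.5
= 20.84 MPa

20.84


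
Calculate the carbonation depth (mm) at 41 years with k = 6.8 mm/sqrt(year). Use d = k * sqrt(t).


depth = k * sqrt(t)
= 6.8 * sqrt(41)
= 43.54 mm

43.54


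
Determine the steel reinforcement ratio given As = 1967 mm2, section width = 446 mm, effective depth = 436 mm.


rho = As / (b * d)
= 1967 / (446 * 436)
= 0.0101

0.0101


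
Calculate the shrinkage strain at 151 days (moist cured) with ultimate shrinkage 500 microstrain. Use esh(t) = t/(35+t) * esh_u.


esh(151) = 151 / (35 + 151) * 500
= 151 / 186 * 500
= 405.9 microstrain

405.9


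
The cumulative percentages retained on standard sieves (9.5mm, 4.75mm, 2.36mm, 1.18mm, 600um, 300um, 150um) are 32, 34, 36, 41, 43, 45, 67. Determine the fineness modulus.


FM = sum(cumulative % retained) / 100
= 298 / 100
= 2.98

2.98


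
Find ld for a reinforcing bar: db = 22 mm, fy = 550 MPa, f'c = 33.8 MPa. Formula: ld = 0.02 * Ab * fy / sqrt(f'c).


Ab = pi * 22^2 / 4 = 380.133 mm2
ld = 0.02 * 380.133 * 550 / sqrt(33.8)
= 719.2 mm

719.2


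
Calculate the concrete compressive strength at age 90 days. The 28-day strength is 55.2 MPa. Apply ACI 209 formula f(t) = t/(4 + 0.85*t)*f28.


f(90) = 90 / (4 + 0.85 * 90) * 55.2
= 90 / 80.5 * 55.2
= 61.71 MPa

61.71


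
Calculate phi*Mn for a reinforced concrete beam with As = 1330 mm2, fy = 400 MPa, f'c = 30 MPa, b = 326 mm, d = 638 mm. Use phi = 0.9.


a = As * fy / (0.85 * f'c * b)
= 1330 * 400 / (0.85 * 30 * 326)
= 63.9962 mm
Mn = As * fy * (d - a/2) / 10^6
= 322.393 kN-m
phi*Mn = 0.9 * 322.393 = 290.15 kN-m

290.15


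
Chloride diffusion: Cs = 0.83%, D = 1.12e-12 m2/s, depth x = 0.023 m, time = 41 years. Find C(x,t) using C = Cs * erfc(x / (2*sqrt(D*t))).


t_seconds = 41 * 365.25 * 24 * 3600 = 1293861600.0 s
arg = 0.023 / (2 * sqrt(1.12e-12 * 1293861600.0))
= 0.3021
erfc(0.3021) = 0.6692
C = 0.83 * 0.6692 = 0.5554%

0.5554


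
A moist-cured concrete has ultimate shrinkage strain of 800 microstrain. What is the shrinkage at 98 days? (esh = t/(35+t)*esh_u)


esh(98) = 98 / (35 + 98) * 800
= 98 / 133 * 800
= 589.5 microstrain

589.5


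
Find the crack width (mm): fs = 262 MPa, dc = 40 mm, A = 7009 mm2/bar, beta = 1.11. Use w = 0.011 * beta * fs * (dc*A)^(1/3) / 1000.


w = 0.011 * beta * fs * (dc * A)^(1/3) / 1000
= 0.011 * 1.11 * 262 * (40 * 7009)^(1/3) / 1000
= 0.209 mm

0.209


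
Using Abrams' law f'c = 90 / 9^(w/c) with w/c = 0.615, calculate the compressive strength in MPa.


f'c = 90 / 9^0.615
= 90 / 3.862
= 23.3 MPa

23.3


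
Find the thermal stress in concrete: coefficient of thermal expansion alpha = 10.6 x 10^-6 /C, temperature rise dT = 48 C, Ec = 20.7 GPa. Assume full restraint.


sigma = alpha * dT * Ec
= 10.6e-6 * 48 * 20.7 * 1000
= 10.532 MPa

10.532


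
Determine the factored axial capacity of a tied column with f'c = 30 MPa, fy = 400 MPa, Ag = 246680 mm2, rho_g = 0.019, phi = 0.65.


Ast = rho * Ag = 0.019 * 246680 = 4686.92 mm2
phi*Pn = 0.65 * 0.80 * (0.85 * 30 * (246680 - 4686.92) + 400 * 4686.92) / 1000
= 4183.71 kN

4183.71


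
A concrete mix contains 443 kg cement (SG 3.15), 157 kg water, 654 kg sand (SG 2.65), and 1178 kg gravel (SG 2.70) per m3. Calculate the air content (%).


Vol cement = 443 / (3.15 * 1000) = 0.140635 m3
Vol water = 157 / 1000 = 0.157 m3
Vol sand = 654 / (2.65 * 1000) = 0.246792 m3
Vol gravel = 1178 / (2.70 * 1000) = 0.436296 m3
Total solid + water volume = 0.980724 m3
Air = (1 - 0.980724) * 100 = 1.93%

1.93


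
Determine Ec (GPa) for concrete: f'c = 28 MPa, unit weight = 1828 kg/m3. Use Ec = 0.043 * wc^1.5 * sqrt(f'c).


Ec = 0.043 * 1828^1.5 * sqrt(28) / 1000
= 17.78 GPa

17.78


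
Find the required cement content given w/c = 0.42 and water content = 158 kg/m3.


Cement = water / (w/c)
= 158 / 0.42
= 376.2 kg/m3

376.2


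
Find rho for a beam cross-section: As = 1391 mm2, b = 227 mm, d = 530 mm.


rho = As / (b * d)
= 1391 / (227 * 530)
= 0.0116

0.0116


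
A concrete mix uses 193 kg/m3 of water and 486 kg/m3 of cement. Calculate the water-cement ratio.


w/c = water / cement
w/c = 193 / 486 = 0.397

0.397


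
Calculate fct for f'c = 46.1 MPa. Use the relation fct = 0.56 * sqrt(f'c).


fct = 0.56 * sqrt(46.1)
= 0.56 * 6.79
= 3.802 MPa

3.802


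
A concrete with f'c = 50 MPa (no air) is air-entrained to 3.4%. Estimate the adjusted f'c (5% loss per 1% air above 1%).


Strength loss = (3.4 - 1) * 5 = 12.0%
f'c = 50 * (1 - 12.0/100)
= 44.0 MPa

44.0


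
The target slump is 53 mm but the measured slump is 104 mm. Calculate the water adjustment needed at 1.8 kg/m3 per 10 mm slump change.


Difference = 53 - 104 = -51 mm
Water adjustment = -51 * 1.8 / 10 = -9.2 kg/m3

-9.2


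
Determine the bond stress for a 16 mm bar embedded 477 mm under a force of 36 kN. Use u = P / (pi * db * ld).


u = P / (pi * db * ld)
= 36 * 1000 / (pi * 16 * 477)
= 1.501 MPa

1.501


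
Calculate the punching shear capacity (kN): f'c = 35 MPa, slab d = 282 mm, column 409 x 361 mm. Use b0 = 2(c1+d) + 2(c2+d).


b0 = 2*(409 + 282) + 2*(361 + 282) = 2668 mm
Vc = 0.33 * sqrt(35) * 2668 * 282 / 1000
= 1468.87 kN

1468.87


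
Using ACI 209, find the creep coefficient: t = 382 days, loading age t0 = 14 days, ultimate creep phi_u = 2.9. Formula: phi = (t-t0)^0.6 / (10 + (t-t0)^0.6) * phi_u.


dt = 382 - 14 = 368
phi = 368^0.6 / (10 + 368^0.6) * 2.9
= 2.25

2.25


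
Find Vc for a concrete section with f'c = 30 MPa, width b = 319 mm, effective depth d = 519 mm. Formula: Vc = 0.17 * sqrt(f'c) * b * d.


Vc = 0.17 * sqrt(30) * 319 * 519 / 1000
= 154.16 kN

154.16


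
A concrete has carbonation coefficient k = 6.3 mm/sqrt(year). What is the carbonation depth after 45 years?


depth = k * sqrt(t)
= 6.3 * sqrt(45)
= 42.26 mm

42.26


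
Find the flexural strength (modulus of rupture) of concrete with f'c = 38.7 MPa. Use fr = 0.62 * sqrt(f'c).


fr = 0.62 * sqrt(38.7)
= 3.857 MPa

3.857


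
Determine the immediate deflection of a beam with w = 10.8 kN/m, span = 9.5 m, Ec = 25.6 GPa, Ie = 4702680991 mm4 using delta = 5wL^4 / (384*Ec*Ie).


Convert: L = 9.5 m = 9500 mm, Ec = 25.6 GPa = 25600 MPa
delta = 5 * 10.8 * 9500^4 / (384 * 25600 * 4702680991)
= 9.51 mm

9.51


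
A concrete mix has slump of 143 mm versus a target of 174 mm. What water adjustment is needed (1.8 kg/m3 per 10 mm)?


Difference = 174 - 143 = 31 mm
Water adjustment = 31 * 1.8 / 10 = 5.6 kg/m3

5.6


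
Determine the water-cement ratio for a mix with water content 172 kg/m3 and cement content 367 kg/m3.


w/c = water / cement
w/c = 172 / 367 = 0.469

0.469


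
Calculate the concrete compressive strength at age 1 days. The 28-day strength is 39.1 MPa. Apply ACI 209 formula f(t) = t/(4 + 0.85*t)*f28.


f(1) = 1 / (4 + 0.85 * 1) * 39.1
= 1 / 4.85 * 39.1
= 8.06 MPa

8.06


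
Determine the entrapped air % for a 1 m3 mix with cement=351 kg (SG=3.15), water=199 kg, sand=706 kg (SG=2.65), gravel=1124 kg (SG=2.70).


Vol cement = 351 / (3.15 * 1000) = 0.111429 m3
Vol water = 199 / 1000 = 0.199 m3
Vol sand = 706 / (2.65 * 1000) = 0.266415 m3
Vol gravel = 1124 / (2.70 * 1000) = 0.416296 m3
Total solid + water volume = 0.99314 m3
Air = (1 - 0.99314) * 100 = 0.69%

0.69


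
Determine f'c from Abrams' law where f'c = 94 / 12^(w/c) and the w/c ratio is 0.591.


f'c = 94 / 12^0.591
= 94 / 4.343
= 21.64 MPa

21.64


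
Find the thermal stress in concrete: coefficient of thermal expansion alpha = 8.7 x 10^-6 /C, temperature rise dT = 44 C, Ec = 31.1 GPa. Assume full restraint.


sigma = alpha * dT * Ec
= 8.7e-6 * 44 * 31.1 * 1000
= 11.905 MPa

11.905


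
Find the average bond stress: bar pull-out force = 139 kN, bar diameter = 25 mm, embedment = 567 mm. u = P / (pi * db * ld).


u = P / (pi * db * ld)
= 139 * 1000 / (pi * 25 * 567)
= 3.121 MPa

3.121


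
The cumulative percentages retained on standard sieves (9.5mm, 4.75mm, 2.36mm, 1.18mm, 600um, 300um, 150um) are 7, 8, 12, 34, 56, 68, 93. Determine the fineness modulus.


FM = sum(cumulative % retained) / 100
= 278 / 100
= 2.78

2.78


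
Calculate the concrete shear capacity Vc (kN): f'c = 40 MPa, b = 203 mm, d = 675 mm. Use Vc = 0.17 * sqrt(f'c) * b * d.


Vc = 0.17 * sqrt(40) * 203 * 675 / 1000
= 147.33 kN

147.33


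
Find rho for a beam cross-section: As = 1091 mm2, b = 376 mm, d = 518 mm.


rho = As / (b * d)
= 1091 / (376 * 518)
= 0.0056

0.0056


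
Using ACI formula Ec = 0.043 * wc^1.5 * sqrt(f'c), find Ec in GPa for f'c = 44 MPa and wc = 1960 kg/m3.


Ec = 0.043 * 1960^1.5 * sqrt(44) / 1000
= 24.75 GPa

24.75


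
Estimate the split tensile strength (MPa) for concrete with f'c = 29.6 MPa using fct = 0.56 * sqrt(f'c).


fct = 0.56 * sqrt(29.6)
= 0.56 * 5.441
= 3.047 MPa

3.047


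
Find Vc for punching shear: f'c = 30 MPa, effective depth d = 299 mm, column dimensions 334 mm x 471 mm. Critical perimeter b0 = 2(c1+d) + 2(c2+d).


b0 = 2*(334 + 299) + 2*(471 + 299) = 2806 mm
Vc = 0.33 * sqrt(30) * 2806 * 299 / 1000
= 1516.47 kN

1516.47


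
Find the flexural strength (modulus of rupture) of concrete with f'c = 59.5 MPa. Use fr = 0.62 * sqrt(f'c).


fr = 0.62 * sqrt(59.5)
= 4.782 MPa

4.782


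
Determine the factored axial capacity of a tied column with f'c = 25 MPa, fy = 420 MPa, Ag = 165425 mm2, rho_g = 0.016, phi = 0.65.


Ast = rho * Ag = 0.016 * 165425 = 2646.8 mm2
phi*Pn = 0.65 * 0.80 * (0.85 * 25 * (165425 - 2646.8) + 420 * 2646.8) / 1000
= 2376.76 kN

2376.76


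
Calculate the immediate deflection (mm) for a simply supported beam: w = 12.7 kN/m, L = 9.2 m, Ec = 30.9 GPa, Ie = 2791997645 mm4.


Convert: L = 9.2 m = 9200 mm, Ec = 30.9 GPa = 30900 MPa
delta = 5 * 12.7 * 9200^4 / (384 * 30900 * 2791997645)
= 13.73 mm

13.73


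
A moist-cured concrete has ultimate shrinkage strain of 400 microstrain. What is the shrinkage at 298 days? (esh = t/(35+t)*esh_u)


esh(298) = 298 / (35 + 298) * 400
= 298 / 333 * 400
= 358.0 microstrain

358.0


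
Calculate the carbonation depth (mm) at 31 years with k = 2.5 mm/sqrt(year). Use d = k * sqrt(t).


depth = k * sqrt(t)
= 2.5 * sqrt(31)
= 13.92 mm

13.92


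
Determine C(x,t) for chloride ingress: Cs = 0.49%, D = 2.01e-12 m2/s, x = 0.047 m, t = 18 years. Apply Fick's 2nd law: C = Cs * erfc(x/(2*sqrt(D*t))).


t_seconds = 18 * 365.25 * 24 * 3600 = 568036800.0 s
arg = 0.047 / (2 * sqrt(2.01e-12 * 568036800.0))
= 0.6955
erfc(0.6955) = 0.3253
C = 0.49 * 0.3253 = 0.1594%

0.1594


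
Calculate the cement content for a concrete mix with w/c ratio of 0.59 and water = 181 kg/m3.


Cement = water / (w/c)
= 181 / 0.59
= 306.8 kg/m3

306.8


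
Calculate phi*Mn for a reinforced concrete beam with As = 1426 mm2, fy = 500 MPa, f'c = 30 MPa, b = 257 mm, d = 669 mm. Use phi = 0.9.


a = As * fy / (0.85 * f'c * b)
= 1426 * 500 / (0.85 * 30 * 257)
= 108.7968 mm
Mn = As * fy * (d - a/2) / 10^6
= 438.2109 kN-m
phi*Mn = 0.9 * 438.2109 = 394.39 kN-m

394.39


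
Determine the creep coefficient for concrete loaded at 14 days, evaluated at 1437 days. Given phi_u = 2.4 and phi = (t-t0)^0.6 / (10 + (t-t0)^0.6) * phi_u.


dt = 1437 - 14 = 1423
phi = 1423^0.6 / (10 + 1423^0.6) * 2.4
= 2.127

2.127


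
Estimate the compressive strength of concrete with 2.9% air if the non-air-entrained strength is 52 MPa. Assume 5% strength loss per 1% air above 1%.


Strength loss = (2.9 - 1) * 5 = 9.5%
f'c = 52 * (1 - 9.5/100)
= 47.06 MPa

47.06


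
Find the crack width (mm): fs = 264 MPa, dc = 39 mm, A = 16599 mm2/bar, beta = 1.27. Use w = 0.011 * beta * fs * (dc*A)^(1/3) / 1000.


w = 0.011 * beta * fs * (dc * A)^(1/3) / 1000
= 0.011 * 1.27 * 264 * (39 * 16599)^(1/3) / 1000
= 0.319 mm

0.319


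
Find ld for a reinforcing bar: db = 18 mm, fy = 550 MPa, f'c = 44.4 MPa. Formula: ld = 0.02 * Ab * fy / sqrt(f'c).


Ab = pi * 18^2 / 4 = 254.469 mm2
ld = 0.02 * 254.469 * 550 / sqrt(44.4)
= 420.1 mm

420.1


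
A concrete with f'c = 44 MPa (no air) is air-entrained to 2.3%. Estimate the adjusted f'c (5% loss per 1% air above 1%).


Strength loss = (2.3 - 1) * 5 = 6.5%
f'c = 44 * (1 - 6.5/100)
= 41.14 MPa

41.14


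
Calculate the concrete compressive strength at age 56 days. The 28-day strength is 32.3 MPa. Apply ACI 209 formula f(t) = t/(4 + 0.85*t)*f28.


f(56) = 56 / (4 + 0.85 * 56) * 32.3
= 56 / 51.6 * 32.3
= 35.05 MPa

35.05


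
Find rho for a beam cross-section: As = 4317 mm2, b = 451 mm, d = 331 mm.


rho = As / (b * d)
= 4317 / (451 * 331)
= 0.0289

0.0289


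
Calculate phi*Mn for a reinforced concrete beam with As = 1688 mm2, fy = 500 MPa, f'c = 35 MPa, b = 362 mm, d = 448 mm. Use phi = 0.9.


a = As * fy / (0.85 * f'c * b)
= 1688 * 500 / (0.85 * 35 * 362)
= 78.3695 mm
Mn = As * fy * (d - a/2) / 10^6
= 345.0401 kN-m
phi*Mn = 0.9 * 345.0401 = 310.54 kN-m

310.54


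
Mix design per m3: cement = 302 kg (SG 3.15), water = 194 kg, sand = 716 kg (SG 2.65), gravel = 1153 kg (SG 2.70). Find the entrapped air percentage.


Vol cement = 302 / (3.15 * 1000) = 0.095873 m3
Vol water = 194 / 1000 = 0.194 m3
Vol sand = 716 / (2.65 * 1000) = 0.270189 m3
Vol gravel = 1153 / (2.70 * 1000) = 0.427037 m3
Total solid + water volume = 0.987099 m3
Air = (1 - 0.987099) * 100 = 1.29%

1.29


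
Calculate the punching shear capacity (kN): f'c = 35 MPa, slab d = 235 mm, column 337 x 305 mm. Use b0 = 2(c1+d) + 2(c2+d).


b0 = 2*(337 + 235) + 2*(305 + 235) = 2224 mm
Vc = 0.33 * sqrt(35) * 2224 * 235 / 1000
= 1020.35 kN

1020.35


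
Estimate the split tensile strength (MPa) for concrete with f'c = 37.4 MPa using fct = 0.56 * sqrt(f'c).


fct = 0.56 * sqrt(37.4)
= 0.56 * 6.116
= 3.425 MPa

3.425


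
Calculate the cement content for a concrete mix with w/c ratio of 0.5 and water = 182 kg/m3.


Cement = water / (w/c)
= 182 / 0.5
= 364.0 kg/m3

364.0


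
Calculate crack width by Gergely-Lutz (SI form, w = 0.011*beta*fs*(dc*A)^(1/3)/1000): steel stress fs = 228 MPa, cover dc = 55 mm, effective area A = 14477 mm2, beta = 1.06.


w = 0.011 * beta * fs * (dc * A)^(1/3) / 1000
= 0.011 * 1.06 * 228 * (55 * 14477)^(1/3) / 1000
= 0.246 mm

0.246


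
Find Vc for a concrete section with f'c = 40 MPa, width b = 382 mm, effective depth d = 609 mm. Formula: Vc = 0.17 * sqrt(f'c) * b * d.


Vc = 0.17 * sqrt(40) * 382 * 609 / 1000
= 250.13 kN

250.13


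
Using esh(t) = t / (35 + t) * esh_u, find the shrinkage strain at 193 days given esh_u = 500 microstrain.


esh(193) = 193 / (35 + 193) * 500
= 193 / 228 * 500
= 423.2 microstrain

423.2


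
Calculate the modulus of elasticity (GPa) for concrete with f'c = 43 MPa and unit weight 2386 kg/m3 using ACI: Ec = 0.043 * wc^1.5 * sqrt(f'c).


Ec = 0.043 * 2386^1.5 * sqrt(43) / 1000
= 32.86 GPa

32.86


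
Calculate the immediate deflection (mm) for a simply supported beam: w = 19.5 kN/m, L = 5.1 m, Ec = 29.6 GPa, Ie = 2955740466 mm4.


Convert: L = 5.1 m = 5100 mm, Ec = 29.6 GPa = 29600 MPa
delta = 5 * 19.5 * 5100^4 / (384 * 29600 * 2955740466)
= 1.96 mm

1.96


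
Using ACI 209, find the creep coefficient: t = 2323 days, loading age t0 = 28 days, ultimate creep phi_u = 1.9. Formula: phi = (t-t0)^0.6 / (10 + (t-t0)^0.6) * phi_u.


dt = 2323 - 28 = 2295
phi = 2295^0.6 / (10 + 2295^0.6) * 1.9
= 1.733

1.733


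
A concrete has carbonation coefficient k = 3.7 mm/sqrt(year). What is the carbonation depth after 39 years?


depth = k * sqrt(t)
= 3.7 * sqrt(39)
= 23.11 mm

23.11


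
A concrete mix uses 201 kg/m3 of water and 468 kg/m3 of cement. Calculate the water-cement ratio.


w/c = water / cement
w/c = 201 / 468 = 0.429

0.429


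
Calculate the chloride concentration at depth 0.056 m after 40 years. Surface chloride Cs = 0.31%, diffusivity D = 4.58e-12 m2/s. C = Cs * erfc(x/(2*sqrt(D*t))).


t_seconds = 40 * 365.25 * 24 * 3600 = 1262304000.0 s
arg = 0.056 / (2 * sqrt(4.58e-12 * 1262304000.0))
= 0.3683
erfc(0.3683) = 0.6025
C = 0.31 * 0.6025 = 0.1868%

0.1868


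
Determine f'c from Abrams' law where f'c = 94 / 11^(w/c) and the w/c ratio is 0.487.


f'c = 94 / 11^0.487
= 94 / 3.215
= 29.24 MPa

29.24


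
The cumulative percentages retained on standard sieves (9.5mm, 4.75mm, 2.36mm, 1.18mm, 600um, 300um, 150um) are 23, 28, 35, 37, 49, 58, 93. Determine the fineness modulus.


FM = sum(cumulative % retained) / 100
= 323 / 100
= 3.23

3.23


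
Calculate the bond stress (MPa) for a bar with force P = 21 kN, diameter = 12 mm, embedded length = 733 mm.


u = P / (pi * db * ld)
= 21 * 1000 / (pi * 12 * 733)
= 0.76 MPa

0.76


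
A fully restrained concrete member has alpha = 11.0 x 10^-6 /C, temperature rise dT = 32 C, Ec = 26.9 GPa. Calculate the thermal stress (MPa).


sigma = alpha * dT * Ec
= 11.0e-6 * 32 * 26.9 * 1000
= 9.469 MPa

9.469


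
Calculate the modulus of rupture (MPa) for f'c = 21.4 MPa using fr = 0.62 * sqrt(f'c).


fr = 0.62 * sqrt(21.4)
= 2.868 MPa

2.868


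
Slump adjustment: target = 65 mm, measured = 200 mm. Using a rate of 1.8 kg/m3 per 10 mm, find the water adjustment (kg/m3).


Difference = 65 - 200 = -135 mm
Water adjustment = -135 * 1.8 / 10 = -24.3 kg/m3

-24.3


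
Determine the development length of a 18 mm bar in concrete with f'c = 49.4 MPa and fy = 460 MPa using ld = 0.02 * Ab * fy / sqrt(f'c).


Ab = pi * 18^2 / 4 = 254.469 mm2
ld = 0.02 * 254.469 * 460 / sqrt(49.4)
= 333.1 mm

333.1


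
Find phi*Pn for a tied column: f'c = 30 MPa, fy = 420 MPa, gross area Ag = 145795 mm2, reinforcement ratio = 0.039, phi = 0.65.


Ast = rho * Ag = 0.039 * 145795 = 5686.005 mm2
phi*Pn = 0.65 * 0.80 * (0.85 * 30 * (145795 - 5686.005) + 420 * 5686.005) / 1000
= 3099.67 kN

3099.67


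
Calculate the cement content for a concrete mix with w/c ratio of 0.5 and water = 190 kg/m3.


Cement = water / (w/c)
= 190 / 0.5
= 380.0 kg/m3

380.0


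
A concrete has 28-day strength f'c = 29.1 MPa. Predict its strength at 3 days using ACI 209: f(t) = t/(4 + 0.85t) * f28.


f(3) = 3 / (4 + 0.85 * 3) * 29.1
= 3 / 6.55 * 29.1
= 13.33 MPa

13.33


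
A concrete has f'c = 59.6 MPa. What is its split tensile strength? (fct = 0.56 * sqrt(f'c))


fct = 0.56 * sqrt(59.6)
= 0.56 * 7.72
= 4.323 MPa

4.323


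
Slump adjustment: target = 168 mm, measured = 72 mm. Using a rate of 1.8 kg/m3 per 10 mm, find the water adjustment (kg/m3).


Difference = 168 - 72 = 96 mm
Water adjustment = 96 * 1.8 / 10 = 17.3 kg/m3

17.3


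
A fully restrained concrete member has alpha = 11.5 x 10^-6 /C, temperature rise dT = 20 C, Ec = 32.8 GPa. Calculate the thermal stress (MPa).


sigma = alpha * dT * Ec
= 11.5e-6 * 20 * 32.8 * 1000
= 7.544 MPa

7.544


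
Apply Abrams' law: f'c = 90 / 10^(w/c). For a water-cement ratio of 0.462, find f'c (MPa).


f'c = 90 / 10^0.462
= 90 / 2.897
= 31.06 MPa

31.06


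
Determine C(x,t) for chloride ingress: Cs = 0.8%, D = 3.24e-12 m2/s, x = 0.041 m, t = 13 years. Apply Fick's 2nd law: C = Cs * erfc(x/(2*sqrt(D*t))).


t_seconds = 13 * 365.25 * 24 * 3600 = 410248800.0 s
arg = 0.041 / (2 * sqrt(3.24e-12 * 410248800.0))
= 0.5623
erfc(0.5623) = 0.4265
C = 0.8 * 0.4265 = 0.3412%

0.3412


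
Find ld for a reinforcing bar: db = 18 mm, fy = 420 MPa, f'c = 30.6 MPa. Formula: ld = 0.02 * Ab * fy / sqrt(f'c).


Ab = pi * 18^2 / 4 = 254.469 mm2
ld = 0.02 * 254.469 * 420 / sqrt(30.6)
= 386.4 mm

386.4


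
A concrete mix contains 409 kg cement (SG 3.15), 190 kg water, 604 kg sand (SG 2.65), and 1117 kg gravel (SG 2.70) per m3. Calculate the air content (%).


Vol cement = 409 / (3.15 * 1000) = 0.129841 m3
Vol water = 190 / 1000 = 0.19 m3
Vol sand = 604 / (2.65 * 1000) = 0.227925 m3
Vol gravel = 1117 / (2.70 * 1000) = 0.413704 m3
Total solid + water volume = 0.96147 m3
Air = (1 - 0.96147) * 100 = 3.85%

3.85


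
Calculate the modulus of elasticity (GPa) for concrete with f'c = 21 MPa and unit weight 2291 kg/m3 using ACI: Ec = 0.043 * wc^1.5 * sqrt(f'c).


Ec = 0.043 * 2291^1.5 * sqrt(21) / 1000
= 21.61 GPa

21.61


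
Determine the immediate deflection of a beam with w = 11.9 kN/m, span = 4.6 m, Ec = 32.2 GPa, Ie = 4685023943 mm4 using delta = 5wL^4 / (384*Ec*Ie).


Convert: L = 4.6 m = 4600 mm, Ec = 32.2 GPa = 32200 MPa
delta = 5 * 11.9 * 4600^4 / (384 * 32200 * 4685023943)
= 0.46 mm

0.46


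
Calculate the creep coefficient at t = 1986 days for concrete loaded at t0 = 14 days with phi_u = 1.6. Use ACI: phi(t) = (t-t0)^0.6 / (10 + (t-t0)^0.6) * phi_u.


dt = 1986 - 14 = 1972
phi = 1972^0.6 / (10 + 1972^0.6) * 1.6
= 1.447

1.447


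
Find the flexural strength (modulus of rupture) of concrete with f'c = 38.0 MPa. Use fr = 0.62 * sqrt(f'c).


fr = 0.62 * sqrt(38.0)
= 3.822 MPa

3.822


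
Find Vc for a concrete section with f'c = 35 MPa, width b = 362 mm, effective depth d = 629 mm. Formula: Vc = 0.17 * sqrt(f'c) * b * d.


Vc = 0.17 * sqrt(35) * 362 * 629 / 1000
= 229.0 kN

229.0


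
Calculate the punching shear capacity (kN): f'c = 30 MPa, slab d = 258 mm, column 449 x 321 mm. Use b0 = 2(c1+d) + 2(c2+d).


b0 = 2*(449 + 258) + 2*(321 + 258) = 2572 mm
Vc = 0.33 * sqrt(30) * 2572 * 258 / 1000
= 1199.4 kN

1199.4


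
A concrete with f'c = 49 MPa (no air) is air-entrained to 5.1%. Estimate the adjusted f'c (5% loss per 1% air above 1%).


Strength loss = (5.1 - 1) * 5 = 20.5%
f'c = 49 * (1 - 20.5/100)
= 38.96 MPa

38.96


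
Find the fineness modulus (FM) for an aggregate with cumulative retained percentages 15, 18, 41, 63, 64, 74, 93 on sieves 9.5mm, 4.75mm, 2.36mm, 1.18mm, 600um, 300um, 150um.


FM = sum(cumulative % retained) / 100
= 368 / 100
= 3.68

3.68


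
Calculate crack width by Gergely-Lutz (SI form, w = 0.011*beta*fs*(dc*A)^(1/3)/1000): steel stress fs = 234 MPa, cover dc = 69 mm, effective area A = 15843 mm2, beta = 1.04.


w = 0.011 * beta * fs * (dc * A)^(1/3) / 1000
= 0.011 * 1.04 * 234 * (69 * 15843)^(1/3) / 1000
= 0.276 mm

0.276


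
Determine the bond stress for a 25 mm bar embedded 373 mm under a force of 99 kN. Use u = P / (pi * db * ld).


u = P / (pi * db * ld)
= 99 * 1000 / (pi * 25 * 373)
= 3.379 MPa

3.379


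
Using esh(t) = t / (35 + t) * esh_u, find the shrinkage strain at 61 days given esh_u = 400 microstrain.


esh(61) = 61 / (35 + 61) * 400
= 61 / 96 * 400
= 254.2 microstrain

254.2


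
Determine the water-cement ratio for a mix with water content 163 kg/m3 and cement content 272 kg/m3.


w/c = water / cement
w/c = 163 / 272 = 0.599

0.599


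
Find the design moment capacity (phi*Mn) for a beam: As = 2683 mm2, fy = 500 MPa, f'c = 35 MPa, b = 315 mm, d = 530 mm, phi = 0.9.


a = As * fy / (0.85 * f'c * b)
= 2683 * 500 / (0.85 * 35 * 315)
= 143.1506 mm
Mn = As * fy * (d - a/2) / 10^6
= 614.9767 kN-m
phi*Mn = 0.9 * 614.9767 = 553.48 kN-m

553.48


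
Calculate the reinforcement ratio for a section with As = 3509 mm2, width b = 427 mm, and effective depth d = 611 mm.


rho = As / (b * d)
= 3509 / (427 * 611)
= 0.0134

0.0134


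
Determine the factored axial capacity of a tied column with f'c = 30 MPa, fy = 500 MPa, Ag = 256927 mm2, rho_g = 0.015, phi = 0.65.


Ast = rho * Ag = 0.015 * 256927 = 3853.905 mm2
phi*Pn = 0.65 * 0.80 * (0.85 * 30 * (256927 - 3853.905) + 500 * 3853.905) / 1000
= 4357.76 kN

4357.76


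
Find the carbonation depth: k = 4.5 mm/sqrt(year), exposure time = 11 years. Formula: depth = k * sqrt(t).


depth = k * sqrt(t)
= 4.5 * sqrt(11)
= 14.92 mm

14.92


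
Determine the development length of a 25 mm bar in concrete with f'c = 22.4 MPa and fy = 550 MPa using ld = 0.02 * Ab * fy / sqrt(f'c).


Ab = pi * 25^2 / 4 = 490.874 mm2
ld = 0.02 * 490.874 * 550 / sqrt(22.4)
= 1140.9 mm

1140.9


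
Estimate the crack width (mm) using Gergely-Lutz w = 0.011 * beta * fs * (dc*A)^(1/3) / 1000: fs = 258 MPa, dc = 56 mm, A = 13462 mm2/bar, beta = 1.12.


w = 0.011 * beta * fs * (dc * A)^(1/3) / 1000
= 0.011 * 1.12 * 258 * (56 * 13462)^(1/3) / 1000
= 0.289 mm

0.289


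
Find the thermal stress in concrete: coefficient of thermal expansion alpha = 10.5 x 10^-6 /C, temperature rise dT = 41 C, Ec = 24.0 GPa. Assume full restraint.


sigma = alpha * dT * Ec
= 10.5e-6 * 41 * 24.0 * 1000
= 10.332 MPa

10.332


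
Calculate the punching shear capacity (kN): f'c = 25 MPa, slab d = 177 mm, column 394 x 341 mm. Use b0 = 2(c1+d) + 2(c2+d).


b0 = 2*(394 + 177) + 2*(341 + 177) = 2178 mm
Vc = 0.33 * sqrt(25) * 2178 * 177 / 1000
= 636.08 kN

636.08


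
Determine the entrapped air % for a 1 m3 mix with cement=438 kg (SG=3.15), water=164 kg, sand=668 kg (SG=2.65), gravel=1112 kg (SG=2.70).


Vol cement = 438 / (3.15 * 1000) = 0.139048 m3
Vol water = 164 / 1000 = 0.164 m3
Vol sand = 668 / (2.65 * 1000) = 0.252075 m3
Vol gravel = 1112 / (2.70 * 1000) = 0.411852 m3
Total solid + water volume = 0.966975 m3
Air = (1 - 0.966975) * 100 = 3.3%

3.3


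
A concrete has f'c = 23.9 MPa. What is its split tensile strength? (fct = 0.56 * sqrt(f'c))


fct = 0.56 * sqrt(23.9)
= 0.56 * 4.889
= 2.738 MPa

2.738


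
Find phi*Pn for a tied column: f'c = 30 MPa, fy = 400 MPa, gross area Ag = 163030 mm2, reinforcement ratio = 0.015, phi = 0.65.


Ast = rho * Ag = 0.015 * 163030 = 2445.45 mm2
phi*Pn = 0.65 * 0.80 * (0.85 * 30 * (163030 - 2445.45) + 400 * 2445.45) / 1000
= 2638.0 kN

2638.0


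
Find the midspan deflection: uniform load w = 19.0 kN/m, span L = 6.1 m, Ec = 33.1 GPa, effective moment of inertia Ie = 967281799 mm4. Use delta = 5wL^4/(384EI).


Convert: L = 6.1 m = 6100 mm, Ec = 33.1 GPa = 33100 MPa
delta = 5 * 19.0 * 6100^4 / (384 * 33100 * 967281799)
= 10.7 mm

10.7


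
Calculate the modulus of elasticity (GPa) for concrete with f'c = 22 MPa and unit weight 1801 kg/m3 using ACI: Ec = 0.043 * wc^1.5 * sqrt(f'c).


Ec = 0.043 * 1801^1.5 * sqrt(22) / 1000
= 15.42 GPa

15.42


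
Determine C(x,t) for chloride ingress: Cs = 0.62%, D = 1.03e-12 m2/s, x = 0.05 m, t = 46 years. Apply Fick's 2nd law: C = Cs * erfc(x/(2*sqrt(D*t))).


t_seconds = 46 * 365.25 * 24 * 3600 = 1451649600.0 s
arg = 0.05 / (2 * sqrt(1.03e-12 * 1451649600.0))
= 0.6465
erfc(0.6465) = 0.3605
C = 0.62 * 0.3605 = 0.2235%

0.2235


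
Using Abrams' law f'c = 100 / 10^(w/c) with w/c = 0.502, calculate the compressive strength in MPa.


f'c = 100 / 10^0.502
= 100 / 3.177
= 31.48 MPa

31.48


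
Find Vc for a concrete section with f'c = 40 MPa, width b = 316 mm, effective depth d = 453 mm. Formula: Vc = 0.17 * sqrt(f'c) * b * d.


Vc = 0.17 * sqrt(40) * 316 * 453 / 1000
= 153.91 kN

153.91


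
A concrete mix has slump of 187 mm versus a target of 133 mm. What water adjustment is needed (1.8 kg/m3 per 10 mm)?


Difference = 133 - 187 = -54 mm
Water adjustment = -54 * 1.8 / 10 = -9.7 kg/m3

-9.7


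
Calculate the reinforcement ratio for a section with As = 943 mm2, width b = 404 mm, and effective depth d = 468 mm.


rho = As / (b * d)
= 943 / (404 * 468)
= 0.005

0.005


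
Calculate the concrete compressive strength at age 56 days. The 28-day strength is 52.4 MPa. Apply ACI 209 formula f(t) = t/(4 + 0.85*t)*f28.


f(56) = 56 / (4 + 0.85 * 56) * 52.4
= 56 / 51.6 * 52.4
= 56.87 MPa

56.87


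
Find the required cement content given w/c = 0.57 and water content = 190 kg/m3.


Cement = water / (w/c)
= 190 / 0.57
= 333.3 kg/m3

333.3


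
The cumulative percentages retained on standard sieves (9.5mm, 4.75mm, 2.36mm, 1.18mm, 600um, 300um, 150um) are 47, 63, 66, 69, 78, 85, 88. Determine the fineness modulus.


FM = sum(cumulative % retained) / 100
= 496 / 100
= 4.96

4.96


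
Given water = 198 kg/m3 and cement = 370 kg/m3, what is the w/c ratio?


w/c = water / cement
w/c = 198 / 370 = 0.535

0.535


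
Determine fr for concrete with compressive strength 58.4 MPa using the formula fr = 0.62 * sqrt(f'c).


fr = 0.62 * sqrt(58.4)
= 4.738 MPa

4.738


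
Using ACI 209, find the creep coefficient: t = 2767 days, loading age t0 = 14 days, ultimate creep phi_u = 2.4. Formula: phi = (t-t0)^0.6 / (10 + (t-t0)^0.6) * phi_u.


dt = 2767 - 14 = 2753
phi = 2753^0.6 / (10 + 2753^0.6) * 2.4
= 2.209

2.209


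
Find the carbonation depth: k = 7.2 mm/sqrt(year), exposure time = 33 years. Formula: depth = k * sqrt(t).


depth = k * sqrt(t)
= 7.2 * sqrt(33)
= 41.36 mm

41.36


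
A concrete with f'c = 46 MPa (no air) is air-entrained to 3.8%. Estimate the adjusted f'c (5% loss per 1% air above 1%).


Strength loss = (3.8 - 1) * 5 = 14.0%
f'c = 46 * (1 - 14.0/100)
= 39.56 MPa

39.56


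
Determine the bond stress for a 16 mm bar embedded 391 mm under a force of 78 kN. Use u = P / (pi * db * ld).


u = P / (pi * db * ld)
= 78 * 1000 / (pi * 16 * 391)
= 3.969 MPa

3.969


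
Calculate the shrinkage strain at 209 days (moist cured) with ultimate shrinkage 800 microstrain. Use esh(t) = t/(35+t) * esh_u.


esh(209) = 209 / (35 + 209) * 800
= 209 / 244 * 800
= 685.2 microstrain

685.2
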